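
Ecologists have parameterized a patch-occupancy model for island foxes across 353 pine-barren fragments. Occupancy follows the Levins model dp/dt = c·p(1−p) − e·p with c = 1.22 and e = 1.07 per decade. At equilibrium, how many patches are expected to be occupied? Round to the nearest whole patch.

43

p* = 1 − e/c = 1 − 1.07/1.22 = 0.1230.
Expected occupied patches = N × p* = 353 × 0.1230 = 43.40 ≈ 43.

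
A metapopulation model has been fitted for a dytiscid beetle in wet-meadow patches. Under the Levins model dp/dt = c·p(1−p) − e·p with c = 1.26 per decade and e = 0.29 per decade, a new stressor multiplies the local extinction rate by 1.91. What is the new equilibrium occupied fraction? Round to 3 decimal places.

Before: p* = 1 − 0.29/1.26 = 0.7698.
After the change, c = 1.26, e = 0.5539, so p* = 1 − 0.5539/1.26 = 0.5604.

0.560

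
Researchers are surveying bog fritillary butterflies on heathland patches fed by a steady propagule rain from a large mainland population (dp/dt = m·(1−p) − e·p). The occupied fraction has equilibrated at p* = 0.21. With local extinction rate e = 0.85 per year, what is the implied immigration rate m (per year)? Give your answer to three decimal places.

At equilibrium m(1−p*) = e·p*, so m = e·p*/(1−p*).
m = 0.85 × 0.21 / 0.7900 = 0.1785/0.7900 = 0.2259.

0.226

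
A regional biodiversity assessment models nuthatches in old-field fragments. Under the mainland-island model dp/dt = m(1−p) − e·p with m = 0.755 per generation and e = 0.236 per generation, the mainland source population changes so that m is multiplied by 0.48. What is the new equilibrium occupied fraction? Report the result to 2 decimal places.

Before: p* = 0.755/(0.755+0.236) = 0.7619.
After: m = 0.3624, e = 0.236; p* = 0.3624/0.5984 = 0.6056.

0.61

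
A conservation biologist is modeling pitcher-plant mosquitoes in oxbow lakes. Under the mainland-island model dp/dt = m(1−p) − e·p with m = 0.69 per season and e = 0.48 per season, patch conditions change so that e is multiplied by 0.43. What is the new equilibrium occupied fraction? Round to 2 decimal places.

Before: p* = 0.69/(0.69+0.48) = 0.5897.
After: m = 0.69, e = 0.2064; p* = 0.69/0.8964 = 0.7697.

0.77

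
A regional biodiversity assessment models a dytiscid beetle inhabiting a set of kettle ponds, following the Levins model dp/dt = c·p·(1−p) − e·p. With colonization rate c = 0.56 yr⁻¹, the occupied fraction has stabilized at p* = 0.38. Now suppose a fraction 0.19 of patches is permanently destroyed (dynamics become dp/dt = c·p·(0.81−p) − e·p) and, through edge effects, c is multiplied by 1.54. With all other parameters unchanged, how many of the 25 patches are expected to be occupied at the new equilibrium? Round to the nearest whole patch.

Balance c(1−p*) = e gives e = 0.56×(1 − 0.38000) = 0.34720.
New p* = 0.81 − e/c = 0.81 − 0.34720/0.86240 = 0.40740.
Expected occupied = 25 × 0.40740 = 10.18 ≈ 10.

10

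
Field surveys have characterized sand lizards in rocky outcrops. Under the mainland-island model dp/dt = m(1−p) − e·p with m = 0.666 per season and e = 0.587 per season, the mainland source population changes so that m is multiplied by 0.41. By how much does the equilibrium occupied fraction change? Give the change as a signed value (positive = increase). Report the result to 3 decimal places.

-0.214

Before: p* = 0.666/(0.666+0.587) = 0.5315.
After: m = 0.27306, e = 0.587; p* = 0.27306/0.8601 = 0.3175.
Δp* = 0.3175 − 0.5315 = -0.2140.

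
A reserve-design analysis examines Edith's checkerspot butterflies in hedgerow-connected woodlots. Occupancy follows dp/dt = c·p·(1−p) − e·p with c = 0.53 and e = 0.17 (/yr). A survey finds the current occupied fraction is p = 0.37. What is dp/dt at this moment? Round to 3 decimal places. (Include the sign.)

0.061

Colonization term: c·p·(1−p) = 0.53×0.37×0.6300 = 0.12354.
Extinction term: e·p = 0.06290.
dp/dt = 0.12354 − 0.06290 = 0.06064.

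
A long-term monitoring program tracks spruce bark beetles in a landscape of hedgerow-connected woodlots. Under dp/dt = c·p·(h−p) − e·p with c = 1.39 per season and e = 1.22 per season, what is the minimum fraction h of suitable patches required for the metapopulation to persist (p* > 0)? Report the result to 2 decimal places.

p* = h − e/c is positive only when h > e/c.
h_min = e/c = 1.22/1.39 = 0.8777.

0.88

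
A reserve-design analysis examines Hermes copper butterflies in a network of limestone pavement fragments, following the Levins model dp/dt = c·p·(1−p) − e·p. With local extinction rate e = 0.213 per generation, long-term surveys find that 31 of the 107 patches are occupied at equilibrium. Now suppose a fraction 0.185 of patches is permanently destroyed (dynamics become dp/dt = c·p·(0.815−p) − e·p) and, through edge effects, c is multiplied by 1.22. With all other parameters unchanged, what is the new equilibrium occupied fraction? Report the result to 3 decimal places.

0.233

Observed p* = 31/107 = 0.28972.
Balance c(1−p*) = e gives c = e/(1 − 0.28972) = 0.213/0.71028 = 0.29988.
New p* = 0.815 − e/c = 0.815 − 0.21300/0.36585 = 0.23279.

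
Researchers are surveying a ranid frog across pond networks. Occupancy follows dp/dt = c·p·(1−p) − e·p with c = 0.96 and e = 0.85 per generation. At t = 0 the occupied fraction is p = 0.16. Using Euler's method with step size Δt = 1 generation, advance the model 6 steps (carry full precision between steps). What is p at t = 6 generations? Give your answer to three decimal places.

Update rule: p ← p + [c·p·(1−p) − e·p]·Δt with Δt = 1.
  1  |  dp/dt·Δt = -0.006976  |  p_1 = 0.153024
  2  |  dp/dt·Δt = -0.005647  |  p_2 = 0.147377
  3  |  dp/dt·Δt = -0.004640  |  p_3 = 0.142737
  4  |  dp/dt·Δt = -0.003858  |  p_4 = 0.138879
  5  |  dp/dt·Δt = -0.003239  |  p_5 = 0.135640
  6  |  dp/dt·Δt = -0.002742  |  p_6 = 0.132898

0.133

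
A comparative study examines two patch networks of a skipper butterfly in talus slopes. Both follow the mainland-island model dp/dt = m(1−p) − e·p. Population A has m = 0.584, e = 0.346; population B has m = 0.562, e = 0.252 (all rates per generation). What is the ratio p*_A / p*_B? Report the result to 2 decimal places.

A: p*_A = m/(m+e) = 0.584/0.9300 = 0.6280.
B: p*_B = 0.562/0.8140 = 0.6904.
p*_A / p*_B = 0.6280/0.6904 = 0.9095.

0.91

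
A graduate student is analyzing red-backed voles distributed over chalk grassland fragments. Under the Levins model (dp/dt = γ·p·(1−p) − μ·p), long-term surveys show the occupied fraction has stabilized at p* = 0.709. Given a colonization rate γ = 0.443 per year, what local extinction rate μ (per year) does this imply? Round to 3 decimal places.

0.129

At equilibrium γ(1−p*) = μ.
μ = 0.443 × (1 − 0.709) = 0.443 × 0.2910 = 0.1289.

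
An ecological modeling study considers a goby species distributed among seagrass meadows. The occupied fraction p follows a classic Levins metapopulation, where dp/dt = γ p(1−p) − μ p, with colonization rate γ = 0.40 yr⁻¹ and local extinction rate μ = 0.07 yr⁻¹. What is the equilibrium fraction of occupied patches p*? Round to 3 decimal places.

0.825

At equilibrium, colonization balances extinction: γ·p*·(1−p*) = μ·p*.
So p* = 1 − μ/γ = 1 − 0.07/0.40 = 1 − 0.1750 = 0.8250.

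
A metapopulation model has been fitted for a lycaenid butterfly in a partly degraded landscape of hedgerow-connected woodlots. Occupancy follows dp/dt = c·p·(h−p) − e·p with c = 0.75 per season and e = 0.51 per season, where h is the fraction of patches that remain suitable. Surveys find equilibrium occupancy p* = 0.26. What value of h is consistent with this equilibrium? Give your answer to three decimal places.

At equilibrium c(h−p*) = e, so h = p* + e/c.
h = 0.26 + 0.51/0.75 = 0.26 + 0.6800 = 0.9400.

0.940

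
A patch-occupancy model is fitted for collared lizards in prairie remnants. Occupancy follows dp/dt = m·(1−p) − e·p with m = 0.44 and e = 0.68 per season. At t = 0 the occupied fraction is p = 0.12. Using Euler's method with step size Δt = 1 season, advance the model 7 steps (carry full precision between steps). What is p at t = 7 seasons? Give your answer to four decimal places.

Update rule: p ← p + [m·(1−p) − e·p]·Δt with Δt = 1.
  1  |  dp/dt·Δt = +0.305600  |  p_1 = 0.425600
  2  |  dp/dt·Δt = -0.036672  |  p_2 = 0.388928
  3  |  dp/dt·Δt = +0.004401  |  p_3 = 0.393329
  4  |  dp/dt·Δt = -0.000528  |  p_4 = 0.392801
  5  |  dp/dt·Δt = +0.000063  |  p_5 = 0.392864
  6  |  dp/dt·Δt = -0.000008  |  p_6 = 0.392856
  7  |  dp/dt·Δt = +0.000001  |  p_7 = 0.392857

0.3929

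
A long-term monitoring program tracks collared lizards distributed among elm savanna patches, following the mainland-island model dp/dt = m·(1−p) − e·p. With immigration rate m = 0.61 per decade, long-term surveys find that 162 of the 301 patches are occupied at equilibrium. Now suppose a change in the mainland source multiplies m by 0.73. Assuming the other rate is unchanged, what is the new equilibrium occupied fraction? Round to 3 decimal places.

Observed p* = 162/301 = 0.53821.
Balance m(1−p*) = e·p* gives e = m(1−p*)/p* = 0.61×0.46179/0.53821 = 0.52339.
New p* = m/(m+e) = 0.44530/(0.44530+0.52339) = 0.45969.

0.460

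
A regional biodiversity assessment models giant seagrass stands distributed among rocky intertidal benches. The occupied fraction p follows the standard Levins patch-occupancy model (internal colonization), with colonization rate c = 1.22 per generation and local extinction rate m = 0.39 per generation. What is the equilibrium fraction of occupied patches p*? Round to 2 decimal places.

0.68

At equilibrium, colonization balances extinction: c·p*·(1−p*) = m·p*.
So p* = 1 − m/c = 1 − 0.39/1.22 = 1 − 0.3197 = 0.6803.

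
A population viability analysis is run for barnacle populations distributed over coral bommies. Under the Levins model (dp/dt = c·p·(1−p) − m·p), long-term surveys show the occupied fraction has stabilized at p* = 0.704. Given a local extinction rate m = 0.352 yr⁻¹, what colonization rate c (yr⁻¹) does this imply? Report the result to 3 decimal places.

1.189

At equilibrium c(1−p*) = m, so c = m/(1−p*).
c = 0.352/(1 − 0.704) = 0.352/0.2960 = 1.1892.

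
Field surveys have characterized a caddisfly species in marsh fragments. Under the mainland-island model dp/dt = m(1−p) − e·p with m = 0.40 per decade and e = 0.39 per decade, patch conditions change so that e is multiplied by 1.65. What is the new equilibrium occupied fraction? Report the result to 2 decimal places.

Before: p* = 0.40/(0.40+0.39) = 0.5063.
After: m = 0.4, e = 0.6435; p* = 0.4/1.0435 = 0.3833.

0.38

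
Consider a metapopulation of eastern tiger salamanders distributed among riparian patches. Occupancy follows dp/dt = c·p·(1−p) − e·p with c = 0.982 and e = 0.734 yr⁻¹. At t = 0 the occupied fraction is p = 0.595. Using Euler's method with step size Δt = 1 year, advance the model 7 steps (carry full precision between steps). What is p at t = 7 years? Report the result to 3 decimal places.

0.268

Update rule: p ← p + [c·p·(1−p) − e·p]·Δt with Δt = 1.
p: 0.59500 → 0.39491  (Δp = -0.20009)
p: 0.39491 → 0.33970  (Δp = -0.05521)
p: 0.33970 → 0.31063  (Δp = -0.02907)
p: 0.31063 → 0.29291  (Δp = -0.01772)
p: 0.29291 → 0.28130  (Δp = -0.01161)
p: 0.28130 → 0.27336  (Δp = -0.00794)
p: 0.27336 → 0.26777  (Δp = -0.00559)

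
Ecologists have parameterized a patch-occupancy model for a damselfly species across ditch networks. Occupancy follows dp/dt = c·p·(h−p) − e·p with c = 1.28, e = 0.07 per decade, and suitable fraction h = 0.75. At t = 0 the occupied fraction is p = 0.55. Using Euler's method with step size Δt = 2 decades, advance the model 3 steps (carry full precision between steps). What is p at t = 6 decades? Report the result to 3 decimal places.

Update rule: p ← p + [c·p·(h−p) − e·p]·Δt with Δt = 2.
p: 0.55000 → 0.75460  (Δp = +0.20460)
p: 0.75460 → 0.64007  (Δp = -0.11453)
p: 0.64007 → 0.73059  (Δp = +0.09052)

0.731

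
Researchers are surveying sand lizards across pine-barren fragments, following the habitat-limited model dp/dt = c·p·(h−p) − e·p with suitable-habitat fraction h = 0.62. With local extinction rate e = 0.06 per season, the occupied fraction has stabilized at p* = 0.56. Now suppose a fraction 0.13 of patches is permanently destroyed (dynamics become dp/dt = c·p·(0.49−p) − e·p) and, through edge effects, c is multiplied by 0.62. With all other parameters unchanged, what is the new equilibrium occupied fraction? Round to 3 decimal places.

Balance c(h−p*) = e gives c = e/(0.62 − 0.56000) = 0.06/0.06000 = 1.00000.
New p* = 0.49 − e/c = 0.49 − 0.06000/0.62000 = 0.39323.

0.393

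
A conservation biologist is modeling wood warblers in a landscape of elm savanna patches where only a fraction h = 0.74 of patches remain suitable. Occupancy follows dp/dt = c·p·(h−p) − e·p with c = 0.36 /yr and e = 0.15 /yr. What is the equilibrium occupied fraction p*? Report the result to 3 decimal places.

0.323

Setting dp/dt = 0 and dividing by p* gives c·(h−p*) = e.
So p* = h − e/c = 0.74 − 0.15/0.36 = 0.74 − 0.4167 = 0.3233.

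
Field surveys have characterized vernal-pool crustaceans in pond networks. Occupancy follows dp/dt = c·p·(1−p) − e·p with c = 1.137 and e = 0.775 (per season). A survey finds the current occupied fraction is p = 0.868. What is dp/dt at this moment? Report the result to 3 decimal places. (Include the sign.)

Colonization term: c·p·(1−p) = 1.137×0.868×0.1320 = 0.13027.
Extinction term: e·p = 0.67270.
dp/dt = 0.13027 − 0.67270 = -0.54243.

-0.542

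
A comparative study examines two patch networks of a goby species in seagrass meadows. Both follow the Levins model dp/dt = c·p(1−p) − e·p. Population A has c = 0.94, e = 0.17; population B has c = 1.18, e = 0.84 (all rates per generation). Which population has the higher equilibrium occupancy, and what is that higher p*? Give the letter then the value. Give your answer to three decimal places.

A: p*_A = 1 − 0.17/0.94 = 0.8191.
B: p*_B = 1 − 0.84/1.18 = 0.2881.
A is higher at 0.8191.

A, 0.819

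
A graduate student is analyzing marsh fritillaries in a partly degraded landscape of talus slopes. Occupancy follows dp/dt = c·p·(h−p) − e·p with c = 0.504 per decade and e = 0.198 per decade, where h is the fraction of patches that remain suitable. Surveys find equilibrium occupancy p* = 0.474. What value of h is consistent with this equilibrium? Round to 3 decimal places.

At equilibrium c(h−p*) = e, so h = p* + e/c.
h = 0.474 + 0.198/0.504 = 0.474 + 0.3929 = 0.8669.

0.867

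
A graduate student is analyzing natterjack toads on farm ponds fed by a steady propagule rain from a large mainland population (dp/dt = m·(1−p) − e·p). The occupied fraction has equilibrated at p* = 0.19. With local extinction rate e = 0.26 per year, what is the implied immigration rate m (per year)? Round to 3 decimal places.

0.061

At equilibrium m(1−p*) = e·p*, so m = e·p*/(1−p*).
m = 0.26 × 0.19 / 0.8100 = 0.0494/0.8100 = 0.0610.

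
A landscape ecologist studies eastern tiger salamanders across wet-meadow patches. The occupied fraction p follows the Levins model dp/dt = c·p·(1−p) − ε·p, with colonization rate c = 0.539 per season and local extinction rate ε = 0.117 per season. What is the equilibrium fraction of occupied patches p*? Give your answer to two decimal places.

At equilibrium, colonization balances extinction: c·p*·(1−p*) = ε·p*.
So p* = 1 − ε/c = 1 − 0.117/0.539 = 1 − 0.2171 = 0.7829.

0.78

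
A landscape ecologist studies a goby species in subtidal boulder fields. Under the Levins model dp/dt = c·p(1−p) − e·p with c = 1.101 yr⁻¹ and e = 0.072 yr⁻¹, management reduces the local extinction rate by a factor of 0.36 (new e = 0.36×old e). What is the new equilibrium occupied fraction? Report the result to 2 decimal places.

Before: p* = 1 − 0.072/1.101 = 0.9346.
After the change, c = 1.101, e = 0.02592, so p* = 1 − 0.02592/1.101 = 0.9765.

0.98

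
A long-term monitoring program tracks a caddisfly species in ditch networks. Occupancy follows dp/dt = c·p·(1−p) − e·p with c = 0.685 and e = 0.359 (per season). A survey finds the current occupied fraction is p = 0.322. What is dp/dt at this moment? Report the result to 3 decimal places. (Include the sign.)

Colonization term: c·p·(1−p) = 0.685×0.322×0.6780 = 0.14955.
Extinction term: e·p = 0.11560.
dp/dt = 0.14955 − 0.11560 = 0.03395.

0.034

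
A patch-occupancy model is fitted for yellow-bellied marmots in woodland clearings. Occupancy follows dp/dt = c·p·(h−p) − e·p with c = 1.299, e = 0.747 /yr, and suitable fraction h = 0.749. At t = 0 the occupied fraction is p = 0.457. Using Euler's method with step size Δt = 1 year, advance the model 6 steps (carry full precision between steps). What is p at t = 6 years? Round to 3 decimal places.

0.193

Update rule: p ← p + [c·p·(h−p) − e·p]·Δt with Δt = 1.
  1  |  dp/dt·Δt = -0.168035  |  p_1 = 0.288965
  2  |  dp/dt·Δt = -0.043175  |  p_2 = 0.245789
  3  |  dp/dt·Δt = -0.022939  |  p_3 = 0.222850
  4  |  dp/dt·Δt = -0.014158  |  p_4 = 0.208692
  5  |  dp/dt·Δt = -0.009420  |  p_5 = 0.199272
  6  |  dp/dt·Δt = -0.006557  |  p_6 = 0.192715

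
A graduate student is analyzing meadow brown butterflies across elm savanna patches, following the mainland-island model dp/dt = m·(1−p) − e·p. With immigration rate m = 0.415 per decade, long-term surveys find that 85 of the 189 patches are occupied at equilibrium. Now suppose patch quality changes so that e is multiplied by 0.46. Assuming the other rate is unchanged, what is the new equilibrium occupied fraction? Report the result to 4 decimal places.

Observed p* = 85/189 = 0.44974.
Balance m(1−p*) = e·p* gives e = m(1−p*)/p* = 0.415×0.55026/0.44974 = 0.50776.
New p* = m/(m+e) = 0.41500/(0.41500+0.23357) = 0.63987.

0.6399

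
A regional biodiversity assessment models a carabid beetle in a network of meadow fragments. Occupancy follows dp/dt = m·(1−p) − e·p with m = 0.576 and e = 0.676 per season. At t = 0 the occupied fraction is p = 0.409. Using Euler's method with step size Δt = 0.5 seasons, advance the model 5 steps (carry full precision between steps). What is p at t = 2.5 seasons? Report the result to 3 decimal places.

Update rule: p ← p + [m·(1−p) − e·p]·Δt with Δt = 0.5.
t = 0.5: p = 0.40900 + (+0.03197) = 0.44097
t = 1: p = 0.44097 + (+0.01196) = 0.45292
t = 1.5: p = 0.45292 + (+0.00447) = 0.45739
t = 2: p = 0.45739 + (+0.00167) = 0.45906
t = 2.5: p = 0.45906 + (+0.00063) = 0.45969

0.460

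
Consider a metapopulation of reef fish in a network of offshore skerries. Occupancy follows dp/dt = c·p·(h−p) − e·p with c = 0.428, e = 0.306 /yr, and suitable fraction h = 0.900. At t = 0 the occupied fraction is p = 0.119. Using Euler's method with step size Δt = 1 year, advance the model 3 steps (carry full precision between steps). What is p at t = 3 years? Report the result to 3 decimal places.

Update rule: p ← p + [c·p·(h−p) − e·p]·Δt with Δt = 1.
t = 1: p = 0.11900 + (+0.00336) = 0.12236
t = 2: p = 0.12236 + (+0.00328) = 0.12565
t = 3: p = 0.12565 + (+0.00319) = 0.12884

0.129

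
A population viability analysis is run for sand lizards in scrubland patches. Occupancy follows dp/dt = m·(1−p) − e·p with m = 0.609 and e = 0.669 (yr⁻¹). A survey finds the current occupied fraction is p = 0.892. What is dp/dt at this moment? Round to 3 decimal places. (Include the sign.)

-0.531

Colonization term: m·(1−p) = 0.609×0.1080 = 0.06577.
Extinction term: e·p = 0.59675.
dp/dt = 0.06577 − 0.59675 = -0.53098.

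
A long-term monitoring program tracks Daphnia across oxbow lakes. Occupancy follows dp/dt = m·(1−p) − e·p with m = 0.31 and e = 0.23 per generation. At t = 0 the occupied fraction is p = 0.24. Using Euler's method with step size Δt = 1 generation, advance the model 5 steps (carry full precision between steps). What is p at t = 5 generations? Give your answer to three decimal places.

0.567

Update rule: p ← p + [m·(1−p) − e·p]·Δt with Δt = 1.
p: 0.24000 → 0.42040  (Δp = +0.18040)
p: 0.42040 → 0.50338  (Δp = +0.08298)
p: 0.50338 → 0.54156  (Δp = +0.03817)
p: 0.54156 → 0.55912  (Δp = +0.01756)
p: 0.55912 → 0.56719  (Δp = +0.00808)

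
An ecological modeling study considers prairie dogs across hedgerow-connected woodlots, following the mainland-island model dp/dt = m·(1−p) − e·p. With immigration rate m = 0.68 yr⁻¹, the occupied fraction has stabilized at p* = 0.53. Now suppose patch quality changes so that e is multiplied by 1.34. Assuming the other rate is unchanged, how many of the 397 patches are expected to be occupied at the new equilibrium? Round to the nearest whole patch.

181

Balance m(1−p*) = e·p* gives e = m(1−p*)/p* = 0.68×0.47000/0.53000 = 0.60302.
New p* = m/(m+e) = 0.68000/(0.68000+0.80805) = 0.45697.
Expected occupied = 397 × 0.45697 = 181.42 ≈ 181.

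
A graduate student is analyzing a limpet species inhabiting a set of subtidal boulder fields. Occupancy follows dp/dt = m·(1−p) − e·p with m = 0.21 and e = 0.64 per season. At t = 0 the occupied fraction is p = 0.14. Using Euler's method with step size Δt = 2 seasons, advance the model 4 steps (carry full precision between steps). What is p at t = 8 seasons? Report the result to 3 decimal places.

Update rule: p ← p + [m·(1−p) − e·p]·Δt with Δt = 2.
t = 2: p = 0.14000 + (+0.18200) = 0.32200
t = 4: p = 0.32200 + (-0.12740) = 0.19460
t = 6: p = 0.19460 + (+0.08918) = 0.28378
t = 8: p = 0.28378 + (-0.06243) = 0.22135

0.221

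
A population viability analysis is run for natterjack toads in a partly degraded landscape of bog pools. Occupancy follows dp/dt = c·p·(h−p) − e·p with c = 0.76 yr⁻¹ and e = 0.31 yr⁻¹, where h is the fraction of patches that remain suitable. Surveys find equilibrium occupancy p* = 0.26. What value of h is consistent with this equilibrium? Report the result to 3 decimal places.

At equilibrium c(h−p*) = e, so h = p* + e/c.
h = 0.26 + 0.31/0.76 = 0.26 + 0.4079 = 0.6679.

0.668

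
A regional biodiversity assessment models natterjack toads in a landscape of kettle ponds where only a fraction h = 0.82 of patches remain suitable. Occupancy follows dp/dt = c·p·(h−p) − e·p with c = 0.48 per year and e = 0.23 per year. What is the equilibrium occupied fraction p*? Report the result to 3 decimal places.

Setting dp/dt = 0 and dividing by p* gives c·(h−p*) = e.
So p* = h − e/c = 0.82 − 0.23/0.48 = 0.82 − 0.4792 = 0.3408.

0.341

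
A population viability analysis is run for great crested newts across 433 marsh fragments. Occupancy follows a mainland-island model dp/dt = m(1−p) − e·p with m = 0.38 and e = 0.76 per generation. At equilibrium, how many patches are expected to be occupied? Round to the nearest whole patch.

p* = m/(m+e) = 0.38/1.1400 = 0.3333.
Expected occupied patches = N × p* = 433 × 0.3333 = 144.33 ≈ 144.

144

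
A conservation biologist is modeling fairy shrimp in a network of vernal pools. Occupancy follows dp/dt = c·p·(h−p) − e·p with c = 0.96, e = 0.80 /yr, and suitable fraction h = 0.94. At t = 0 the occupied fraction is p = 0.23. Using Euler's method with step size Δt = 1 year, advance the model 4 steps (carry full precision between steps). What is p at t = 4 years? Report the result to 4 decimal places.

0.1600

Update rule: p ← p + [c·p·(h−p) − e·p]·Δt with Δt = 1.
step 1: Δp = -0.02723, p = 0.20277
step 2: Δp = -0.01871, p = 0.18406
step 3: Δp = -0.01368, p = 0.17039
step 4: Δp = -0.01042, p = 0.15996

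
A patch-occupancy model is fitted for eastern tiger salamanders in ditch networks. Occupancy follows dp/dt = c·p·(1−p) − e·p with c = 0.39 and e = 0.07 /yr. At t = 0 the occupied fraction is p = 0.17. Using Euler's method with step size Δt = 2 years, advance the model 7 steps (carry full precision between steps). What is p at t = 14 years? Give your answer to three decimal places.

0.803

Update rule: p ← p + [c·p·(1−p) − e·p]·Δt with Δt = 2.
  1  |  dp/dt·Δt = +0.086258  |  p_1 = 0.256258
  2  |  dp/dt·Δt = +0.112784  |  p_2 = 0.369042
  3  |  dp/dt·Δt = +0.129957  |  p_3 = 0.498999
  4  |  dp/dt·Δt = +0.125139  |  p_4 = 0.624138
  5  |  dp/dt·Δt = +0.095601  |  p_5 = 0.719739
  6  |  dp/dt·Δt = +0.056574  |  p_6 = 0.776313
  7  |  dp/dt·Δt = +0.026764  |  p_7 = 0.803077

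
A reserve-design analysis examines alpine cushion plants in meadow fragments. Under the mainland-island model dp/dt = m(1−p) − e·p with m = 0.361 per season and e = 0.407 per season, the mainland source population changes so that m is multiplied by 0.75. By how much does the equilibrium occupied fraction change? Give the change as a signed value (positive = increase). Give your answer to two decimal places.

-0.07

Before: p* = 0.361/(0.361+0.407) = 0.4701.
After: m = 0.27075, e = 0.407; p* = 0.27075/0.6777 = 0.3995.
Δp* = 0.3995 − 0.4701 = -0.0706.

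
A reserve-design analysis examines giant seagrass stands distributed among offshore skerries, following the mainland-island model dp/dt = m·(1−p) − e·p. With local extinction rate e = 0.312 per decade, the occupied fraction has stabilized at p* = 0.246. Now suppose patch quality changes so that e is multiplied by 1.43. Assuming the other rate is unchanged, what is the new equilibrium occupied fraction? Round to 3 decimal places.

Balance m(1−p*) = e·p* gives m = e·p*/(1−p*) = 0.312×0.24600/0.75400 = 0.10179.
New p* = m/(m+e) = 0.10179/(0.10179+0.44616) = 0.18577.

0.186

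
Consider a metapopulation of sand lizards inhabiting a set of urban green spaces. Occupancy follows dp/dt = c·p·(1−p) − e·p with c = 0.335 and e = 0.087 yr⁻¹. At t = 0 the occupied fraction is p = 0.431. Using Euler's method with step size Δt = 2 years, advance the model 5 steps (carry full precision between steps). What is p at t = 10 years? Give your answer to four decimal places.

0.7144

Update rule: p ← p + [c·p·(1−p) − e·p]·Δt with Δt = 2.
t = 2: p = 0.43100 + (+0.08932) = 0.52032
t = 4: p = 0.52032 + (+0.07669) = 0.59700
t = 6: p = 0.59700 + (+0.05732) = 0.65432
t = 8: p = 0.65432 + (+0.03769) = 0.69201
t = 10: p = 0.69201 + (+0.02239) = 0.71440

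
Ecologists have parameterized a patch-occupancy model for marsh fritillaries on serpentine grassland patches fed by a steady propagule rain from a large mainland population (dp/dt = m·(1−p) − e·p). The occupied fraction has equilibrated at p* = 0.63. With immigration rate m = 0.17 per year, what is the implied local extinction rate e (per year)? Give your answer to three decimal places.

At equilibrium m(1−p*) = e·p*, so e = m(1−p*)/p*.
e = 0.17 × 0.3700 / 0.63 = 0.0998.

0.100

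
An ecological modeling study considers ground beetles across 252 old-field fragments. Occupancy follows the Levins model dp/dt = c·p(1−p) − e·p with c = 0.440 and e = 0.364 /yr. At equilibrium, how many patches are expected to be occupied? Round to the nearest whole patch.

p* = 1 − e/c = 1 − 0.364/0.440 = 0.1727.
Expected occupied patches = N × p* = 252 × 0.1727 = 43.53 ≈ 44.

44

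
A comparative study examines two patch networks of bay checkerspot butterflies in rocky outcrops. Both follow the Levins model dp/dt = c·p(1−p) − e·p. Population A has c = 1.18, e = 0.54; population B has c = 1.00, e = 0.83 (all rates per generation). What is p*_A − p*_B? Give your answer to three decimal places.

A: p*_A = 1 − 0.54/1.18 = 0.5424.
B: p*_B = 1 − 0.83/1.00 = 0.1700.
p*_A − p*_B = 0.5424 − 0.1700 = 0.3724.

0.372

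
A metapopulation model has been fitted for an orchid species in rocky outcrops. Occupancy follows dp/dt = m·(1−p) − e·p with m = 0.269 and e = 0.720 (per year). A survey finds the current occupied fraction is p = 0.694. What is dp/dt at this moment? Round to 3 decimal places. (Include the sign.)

-0.417

Colonization term: m·(1−p) = 0.269×0.3060 = 0.08231.
Extinction term: e·p = 0.49968.
dp/dt = 0.08231 − 0.49968 = -0.41737.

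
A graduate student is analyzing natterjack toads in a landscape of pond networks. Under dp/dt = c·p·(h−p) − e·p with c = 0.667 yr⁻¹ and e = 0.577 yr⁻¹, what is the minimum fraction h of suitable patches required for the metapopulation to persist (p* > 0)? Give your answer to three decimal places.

p* = h − e/c is positive only when h > e/c.
h_min = e/c = 0.577/0.667 = 0.8651.

0.865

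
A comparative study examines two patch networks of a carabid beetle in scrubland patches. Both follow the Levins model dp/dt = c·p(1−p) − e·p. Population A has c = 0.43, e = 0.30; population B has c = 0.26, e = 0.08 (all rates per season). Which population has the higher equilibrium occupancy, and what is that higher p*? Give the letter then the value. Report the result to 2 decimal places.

B, 0.69

A: p*_A = 1 − 0.30/0.43 = 0.3023.
B: p*_B = 1 − 0.08/0.26 = 0.6923.
B is higher at 0.6923.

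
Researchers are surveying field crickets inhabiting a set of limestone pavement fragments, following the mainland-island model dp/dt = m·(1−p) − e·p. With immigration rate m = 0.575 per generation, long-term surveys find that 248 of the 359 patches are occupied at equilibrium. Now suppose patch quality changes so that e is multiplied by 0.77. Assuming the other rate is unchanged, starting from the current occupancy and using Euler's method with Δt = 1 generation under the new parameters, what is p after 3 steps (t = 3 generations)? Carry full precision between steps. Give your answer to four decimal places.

0.7431

Observed p* = 248/359 = 0.69081.
Balance m(1−p*) = e·p* gives e = m(1−p*)/p* = 0.575×0.30919/0.69081 = 0.25736.
Starting from p₀ = 0.69081; update p ← p + (dp/dt)·Δt with the new parameters.
p: 0.69081 → 0.73170  (Δp = +0.04089)
p: 0.73170 → 0.74097  (Δp = +0.00928)
p: 0.74097 → 0.74308  (Δp = +0.00210)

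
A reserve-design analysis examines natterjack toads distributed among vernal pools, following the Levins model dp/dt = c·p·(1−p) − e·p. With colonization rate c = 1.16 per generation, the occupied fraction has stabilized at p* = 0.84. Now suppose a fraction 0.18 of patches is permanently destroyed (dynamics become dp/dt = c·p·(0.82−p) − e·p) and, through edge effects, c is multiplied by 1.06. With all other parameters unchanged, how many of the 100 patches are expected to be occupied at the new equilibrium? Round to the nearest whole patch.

Balance c(1−p*) = e gives e = 1.16×(1 − 0.84000) = 0.18560.
New p* = 0.82 − e/c = 0.82 − 0.18560/1.22960 = 0.66906.
Expected occupied = 100 × 0.66906 = 66.91 ≈ 67.

67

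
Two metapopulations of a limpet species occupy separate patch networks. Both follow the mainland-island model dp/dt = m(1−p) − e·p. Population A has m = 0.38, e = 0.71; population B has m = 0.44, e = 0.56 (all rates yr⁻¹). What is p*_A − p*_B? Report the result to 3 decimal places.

A: p*_A = m/(m+e) = 0.38/1.0900 = 0.3486.
B: p*_B = 0.44/1.0000 = 0.4400.
p*_A − p*_B = 0.3486 − 0.4400 = -0.0914.

-0.091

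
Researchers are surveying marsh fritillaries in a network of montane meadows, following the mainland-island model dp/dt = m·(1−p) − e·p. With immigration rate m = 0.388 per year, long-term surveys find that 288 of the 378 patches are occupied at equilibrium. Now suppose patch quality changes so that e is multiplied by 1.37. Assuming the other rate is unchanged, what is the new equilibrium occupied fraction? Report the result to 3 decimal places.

Observed p* = 288/378 = 0.76190.
Balance m(1−p*) = e·p* gives e = m(1−p*)/p* = 0.388×0.23810/0.76190 = 0.12125.
New p* = m/(m+e) = 0.38800/(0.38800+0.16611) = 0.70022.

0.700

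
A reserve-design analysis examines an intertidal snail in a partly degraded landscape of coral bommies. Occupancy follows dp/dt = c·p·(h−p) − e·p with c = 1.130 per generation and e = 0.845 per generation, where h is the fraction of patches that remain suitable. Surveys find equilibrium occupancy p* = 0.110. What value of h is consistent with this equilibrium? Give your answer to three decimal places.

At equilibrium c(h−p*) = e, so h = p* + e/c.
h = 0.110 + 0.845/1.130 = 0.110 + 0.7478 = 0.8578.

0.858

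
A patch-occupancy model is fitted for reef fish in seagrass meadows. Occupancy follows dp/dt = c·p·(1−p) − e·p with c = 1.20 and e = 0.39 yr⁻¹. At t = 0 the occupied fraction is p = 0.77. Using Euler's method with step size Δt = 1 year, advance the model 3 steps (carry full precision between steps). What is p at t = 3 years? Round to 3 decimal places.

Update rule: p ← p + [c·p·(1−p) − e·p]·Δt with Δt = 1.
p: 0.77000 → 0.68222  (Δp = -0.08778)
p: 0.68222 → 0.67631  (Δp = -0.00591)
p: 0.67631 → 0.67525  (Δp = -0.00106)

0.675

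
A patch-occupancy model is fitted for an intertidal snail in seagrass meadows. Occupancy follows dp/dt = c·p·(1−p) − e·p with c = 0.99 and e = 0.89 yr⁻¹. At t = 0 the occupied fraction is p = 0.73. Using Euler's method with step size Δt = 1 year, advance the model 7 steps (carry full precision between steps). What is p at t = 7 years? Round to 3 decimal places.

Update rule: p ← p + [c·p·(1−p) − e·p]·Δt with Δt = 1.
  1  |  dp/dt·Δt = -0.454571  |  p_1 = 0.275429
  2  |  dp/dt·Δt = -0.047560  |  p_2 = 0.227869
  3  |  dp/dt·Δt = -0.028618  |  p_3 = 0.199251
  4  |  dp/dt·Δt = -0.019379  |  p_4 = 0.179872
  5  |  dp/dt·Δt = -0.014043  |  p_5 = 0.165829
  6  |  dp/dt·Δt = -0.010641  |  p_6 = 0.155188
  7  |  dp/dt·Δt = -0.008324  |  p_7 = 0.146864

0.147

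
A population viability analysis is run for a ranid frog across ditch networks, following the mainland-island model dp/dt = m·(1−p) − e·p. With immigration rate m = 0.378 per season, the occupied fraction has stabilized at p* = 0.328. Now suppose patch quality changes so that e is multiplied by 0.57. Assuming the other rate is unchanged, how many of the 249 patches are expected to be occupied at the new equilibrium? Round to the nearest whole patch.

115

Balance m(1−p*) = e·p* gives e = m(1−p*)/p* = 0.378×0.67200/0.32800 = 0.77444.
New p* = m/(m+e) = 0.37800/(0.37800+0.44143) = 0.46130.
Expected occupied = 249 × 0.46130 = 114.86 ≈ 115.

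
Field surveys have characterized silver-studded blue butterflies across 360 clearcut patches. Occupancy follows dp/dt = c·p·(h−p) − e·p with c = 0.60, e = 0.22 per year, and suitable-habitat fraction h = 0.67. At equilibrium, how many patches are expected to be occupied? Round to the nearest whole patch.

109

p* = h − e/c = 0.67 − 0.3667 = 0.3033.
Expected occupied patches = N × p* = 360 × 0.3033 = 109.20 ≈ 109.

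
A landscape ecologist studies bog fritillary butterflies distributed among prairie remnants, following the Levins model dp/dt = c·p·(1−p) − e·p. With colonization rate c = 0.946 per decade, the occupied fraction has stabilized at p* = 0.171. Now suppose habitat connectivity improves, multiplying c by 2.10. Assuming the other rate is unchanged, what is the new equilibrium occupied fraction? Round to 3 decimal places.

Balance c(1−p*) = e gives e = 0.946×(1 − 0.17100) = 0.78423.
New p* = 1 − e/c = 1 − 0.78423/1.98660 = 0.60524.

0.605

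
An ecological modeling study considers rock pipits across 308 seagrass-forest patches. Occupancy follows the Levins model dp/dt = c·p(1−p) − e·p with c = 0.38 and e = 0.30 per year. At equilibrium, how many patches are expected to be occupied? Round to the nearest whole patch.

65

p* = 1 − e/c = 1 − 0.30/0.38 = 0.2105.
Expected occupied patches = N × p* = 308 × 0.2105 = 64.84 ≈ 65.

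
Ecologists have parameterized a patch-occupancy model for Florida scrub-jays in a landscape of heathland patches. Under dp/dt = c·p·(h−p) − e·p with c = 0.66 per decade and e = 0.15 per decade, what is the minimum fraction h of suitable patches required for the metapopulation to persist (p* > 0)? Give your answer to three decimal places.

p* = h − e/c is positive only when h > e/c.
h_min = e/c = 0.15/0.66 = 0.2273.

0.227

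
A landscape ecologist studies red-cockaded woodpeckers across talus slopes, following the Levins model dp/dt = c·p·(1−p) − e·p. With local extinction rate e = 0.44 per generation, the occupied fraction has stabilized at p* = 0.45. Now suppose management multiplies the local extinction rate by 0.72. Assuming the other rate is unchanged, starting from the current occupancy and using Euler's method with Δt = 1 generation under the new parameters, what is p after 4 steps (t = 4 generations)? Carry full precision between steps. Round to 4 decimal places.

0.5860

Balance c(1−p*) = e gives c = e/(1 − 0.45000) = 0.44/0.55000 = 0.80000.
Starting from p₀ = 0.45000; update p ← p + (dp/dt)·Δt with the new parameters.
p: 0.45000 → 0.50544  (Δp = +0.05544)
p: 0.50544 → 0.54529  (Δp = +0.03985)
p: 0.54529 → 0.57090  (Δp = +0.02561)
p: 0.57090 → 0.58602  (Δp = +0.01512)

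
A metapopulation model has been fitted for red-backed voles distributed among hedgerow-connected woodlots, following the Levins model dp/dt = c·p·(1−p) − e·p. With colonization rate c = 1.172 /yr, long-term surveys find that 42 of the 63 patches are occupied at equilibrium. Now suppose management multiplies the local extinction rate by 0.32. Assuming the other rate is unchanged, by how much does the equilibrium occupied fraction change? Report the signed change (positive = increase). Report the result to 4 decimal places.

0.2267

Observed p* = 42/63 = 0.66667.
Balance c(1−p*) = e gives e = 1.172×(1 − 0.66667) = 0.39066.
New p* = 1 − e/c = 1 − 0.12501/1.17200 = 0.89334.
Δp* = 0.89334 − 0.66667 = +0.22667.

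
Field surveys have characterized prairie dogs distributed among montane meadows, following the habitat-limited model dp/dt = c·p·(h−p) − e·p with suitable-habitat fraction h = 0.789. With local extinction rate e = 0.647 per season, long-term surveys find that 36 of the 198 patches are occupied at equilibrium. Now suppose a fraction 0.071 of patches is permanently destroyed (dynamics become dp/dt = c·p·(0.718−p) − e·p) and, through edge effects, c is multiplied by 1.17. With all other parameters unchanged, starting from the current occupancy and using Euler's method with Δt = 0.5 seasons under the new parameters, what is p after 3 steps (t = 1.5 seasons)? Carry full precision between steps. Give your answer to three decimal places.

0.187

Observed p* = 36/198 = 0.18182.
Balance c(h−p*) = e gives c = e/(0.789 − 0.18182) = 0.647/0.60718 = 1.06558.
Starting from p₀ = 0.18182; update p ← p + (dp/dt)·Δt with the new parameters.
p: 0.18182 → 0.18377  (Δp = +0.00195)
p: 0.18377 → 0.18552  (Δp = +0.00175)
p: 0.18552 → 0.18708  (Δp = +0.00156)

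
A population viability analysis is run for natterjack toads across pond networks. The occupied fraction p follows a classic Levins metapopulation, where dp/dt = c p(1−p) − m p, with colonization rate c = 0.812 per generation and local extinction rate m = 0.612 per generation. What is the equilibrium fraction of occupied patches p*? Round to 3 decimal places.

Setting dp/dt = 0 and dividing through by p* gives c·(1−p*) = m.
So p* = 1 − m/c = 1 − 0.612/0.812 = 1 − 0.7537 = 0.2463.

0.246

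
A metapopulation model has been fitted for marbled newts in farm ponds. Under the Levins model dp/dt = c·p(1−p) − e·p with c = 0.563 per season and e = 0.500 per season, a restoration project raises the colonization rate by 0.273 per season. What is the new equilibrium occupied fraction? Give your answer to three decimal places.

Before: p* = 1 − 0.500/0.563 = 0.1119.
After the change, c = 0.836, e = 0.5, so p* = 1 − 0.5/0.836 = 0.4019.

0.402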